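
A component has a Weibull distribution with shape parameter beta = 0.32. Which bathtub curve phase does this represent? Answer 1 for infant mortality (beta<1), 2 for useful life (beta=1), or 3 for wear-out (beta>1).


beta = 0.32
Compare beta to 1:
beta < 1 => infant mortality (phase 1)
beta = 1 => useful life (phase 2)
beta > 1 => wear-out (phase 3)
Since beta = 0.32, this is infant mortality (decreasing failure rate)
Phase = 1

1


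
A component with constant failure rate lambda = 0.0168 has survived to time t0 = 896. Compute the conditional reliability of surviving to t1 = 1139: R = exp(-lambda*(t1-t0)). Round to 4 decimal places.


lambda = 0.0168
t0 = 896, t1 = 1139
t1 - t0 = 243
lambda * (t1-t0) = 0.0168 * 243 = 4.0824
R = exp(-4.0824)
R = 0.0169

0.0169


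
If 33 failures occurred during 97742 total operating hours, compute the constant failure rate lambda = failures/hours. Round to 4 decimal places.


failures = 33
total_hours = 97742
lambda = 33 / 97742
lambda = 0.0003

0.0003


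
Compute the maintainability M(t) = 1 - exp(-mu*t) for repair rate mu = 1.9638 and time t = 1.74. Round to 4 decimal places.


mu = 1.9638, t = 1.74
mu * t = 1.9638 * 1.74 = 3.417
exp(-3.417) = 0.0328
M(t) = 1 - 0.0328
M(t) = 0.9672

0.9672


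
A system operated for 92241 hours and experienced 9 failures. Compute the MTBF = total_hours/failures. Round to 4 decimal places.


total_hours = 92241
failures = 9
MTBF = 92241 / 9
MTBF = 10249.0

10249.0


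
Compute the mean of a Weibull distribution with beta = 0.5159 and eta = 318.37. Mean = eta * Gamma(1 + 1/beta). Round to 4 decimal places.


beta = 0.5159, eta = 318.37
1/beta = 1.9384
1 + 1/beta = 2.9384
Gamma(2.9384) = 1.8908
Mean = 318.37 * 1.8908
Mean = 601.988

601.988


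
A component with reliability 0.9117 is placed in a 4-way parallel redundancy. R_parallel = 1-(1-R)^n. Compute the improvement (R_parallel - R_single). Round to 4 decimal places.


R_single = 0.9117, n = 4
1 - R_single = 0.0883
(1 - R_single)^n = 0.0883^4 = 0.0001
R_parallel = 1 - 0.0001 = 0.9999
Improvement = 0.9999 - 0.9117
Improvement = 0.0882

0.0882


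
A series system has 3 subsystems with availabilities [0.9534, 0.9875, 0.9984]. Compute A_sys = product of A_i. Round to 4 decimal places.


Subsystems: [0.9534, 0.9875, 0.9984]
After subsystem 1 (A=0.9534): product = 0.9534
After subsystem 2 (A=0.9875): product = 0.9415
After subsystem 3 (A=0.9984): product = 0.94
A_sys = 0.94

0.94


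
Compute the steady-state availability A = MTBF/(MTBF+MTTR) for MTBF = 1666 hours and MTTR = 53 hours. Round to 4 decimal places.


MTBF = 1666
MTTR = 53
MTBF + MTTR = 1719
A = 1666 / 1719
A = 0.9692

0.9692


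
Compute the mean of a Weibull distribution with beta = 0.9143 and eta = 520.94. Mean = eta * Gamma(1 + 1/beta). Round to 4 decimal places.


beta = 0.9143, eta = 520.94
1/beta = 1.0937
1 + 1/beta = 2.0937
Gamma(2.0937) = 1.0433
Mean = 520.94 * 1.0433
Mean = 543.5072

543.5072


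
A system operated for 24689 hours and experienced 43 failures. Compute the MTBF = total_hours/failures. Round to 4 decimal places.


total_hours = 24689
failures = 43
MTBF = 24689 / 43
MTBF = 574.1628

574.1628


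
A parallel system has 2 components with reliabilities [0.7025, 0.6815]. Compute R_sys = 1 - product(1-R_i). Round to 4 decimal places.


Components: [0.7025, 0.6815]
(1 - 0.7025) = 0.2975, running product = 0.2975
(1 - 0.6815) = 0.3185, running product = 0.0948
Product of (1-R_i) = 0.0948
R_sys = 1 - 0.0948 = 0.9052

0.9052


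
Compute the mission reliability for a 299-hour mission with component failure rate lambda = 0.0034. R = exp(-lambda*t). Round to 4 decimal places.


lambda = 0.0034
mission_time = 299
lambda * t = 0.0034 * 299 = 1.0166
R = exp(-1.0166)
R = 0.3618

0.3618


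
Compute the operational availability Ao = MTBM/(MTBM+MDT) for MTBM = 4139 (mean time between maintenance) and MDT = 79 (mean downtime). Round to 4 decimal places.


MTBM = 4139
MDT = 79
MTBM + MDT = 4218
Ao = 4139 / 4218
Ao = 0.9813

0.9813


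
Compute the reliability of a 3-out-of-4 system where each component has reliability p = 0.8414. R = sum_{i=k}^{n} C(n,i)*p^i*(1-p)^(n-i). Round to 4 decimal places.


k = 3, n = 4, p = 0.8414
i=3: C(4,3)=4 * 0.8414^3 * 0.1586^1 = 0.3779
i=4: C(4,4)=1 * 0.8414^4 * 0.1586^0 = 0.5012
R = sum of terms = 0.8791

0.8791


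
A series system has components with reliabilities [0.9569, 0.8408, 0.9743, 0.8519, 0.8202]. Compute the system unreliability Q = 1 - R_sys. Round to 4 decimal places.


Components: [0.9569, 0.8408, 0.9743, 0.8519, 0.8202]
After component 1: product = 0.9569
After component 2: product = 0.8046
After component 3: product = 0.7839
After component 4: product = 0.6678
After component 5: product = 0.5477
R_sys = 0.5477
Q = 1 - 0.5477 = 0.4523

0.4523


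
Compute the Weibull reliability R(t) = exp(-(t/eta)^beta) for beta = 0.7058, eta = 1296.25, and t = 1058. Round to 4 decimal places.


beta = 0.7058, eta = 1296.25, t = 1058
t/eta = 1058 / 1296.25 = 0.8162
(t/eta)^beta = 0.8162^0.7058 = 0.8665
R(t) = exp(-0.8665)
R(t) = 0.4204

0.4204


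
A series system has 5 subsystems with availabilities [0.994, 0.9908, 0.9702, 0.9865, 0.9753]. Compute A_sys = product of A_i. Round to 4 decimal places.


Subsystems: [0.994, 0.9908, 0.9702, 0.9865, 0.9753]
After subsystem 1 (A=0.994): product = 0.994
After subsystem 2 (A=0.9908): product = 0.9849
After subsystem 3 (A=0.9702): product = 0.9555
After subsystem 4 (A=0.9865): product = 0.9426
After subsystem 5 (A=0.9753): product = 0.9193
A_sys = 0.9193

0.9193


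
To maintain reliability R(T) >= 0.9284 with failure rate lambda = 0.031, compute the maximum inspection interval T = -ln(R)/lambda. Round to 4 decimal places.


R_target = 0.9284
lambda = 0.031
-ln(0.9284) = 0.0743
T = 0.0743 / 0.031
T = 2.3965

2.3965


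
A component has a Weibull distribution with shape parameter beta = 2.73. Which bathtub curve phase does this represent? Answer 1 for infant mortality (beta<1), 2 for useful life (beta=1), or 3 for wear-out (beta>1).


beta = 2.73
Compare beta to 1:
beta < 1 => infant mortality (phase 1)
beta = 1 => useful life (phase 2)
beta > 1 => wear-out (phase 3)
Since beta = 2.73, this is wear-out (increasing failure rate)
Phase = 3

3


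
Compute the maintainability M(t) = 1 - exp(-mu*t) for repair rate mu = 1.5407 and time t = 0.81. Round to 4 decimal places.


mu = 1.5407, t = 0.81
mu * t = 1.5407 * 0.81 = 1.248
exp(-1.248) = 0.2871
M(t) = 1 - 0.2871
M(t) = 0.7129

0.7129


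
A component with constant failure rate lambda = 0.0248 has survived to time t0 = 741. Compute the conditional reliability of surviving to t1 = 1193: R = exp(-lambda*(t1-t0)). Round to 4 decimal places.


lambda = 0.0248
t0 = 741, t1 = 1193
t1 - t0 = 452
lambda * (t1-t0) = 0.0248 * 452 = 11.2096
R = exp(-11.2096)
R = 0.0

0.0


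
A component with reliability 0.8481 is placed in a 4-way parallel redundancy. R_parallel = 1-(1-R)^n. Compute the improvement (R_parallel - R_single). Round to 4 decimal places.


R_single = 0.8481, n = 4
1 - R_single = 0.1519
(1 - R_single)^n = 0.1519^4 = 0.0005
R_parallel = 1 - 0.0005 = 0.9995
Improvement = 0.9995 - 0.8481
Improvement = 0.1514

0.1514


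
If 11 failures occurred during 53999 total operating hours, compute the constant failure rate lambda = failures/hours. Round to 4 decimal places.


failures = 11
total_hours = 53999
lambda = 11 / 53999
lambda = 0.0002

0.0002


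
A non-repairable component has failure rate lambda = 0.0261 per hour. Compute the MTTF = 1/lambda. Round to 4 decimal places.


lambda = 0.0261
MTTF = 1 / 0.0261
MTTF = 38.3142

38.3142


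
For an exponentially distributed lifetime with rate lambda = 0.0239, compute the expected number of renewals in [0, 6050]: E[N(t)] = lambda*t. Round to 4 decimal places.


lambda = 0.0239
t = 6050
E[N(t)] = lambda * t
E[N(t)] = 0.0239 * 6050
E[N(t)] = 144.595

144.595


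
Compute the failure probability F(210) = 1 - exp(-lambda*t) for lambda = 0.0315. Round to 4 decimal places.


lambda = 0.0315, t = 210
lambda * t = 6.615
exp(-6.615) = 0.0013
F(t) = 1 - 0.0013
F(t) = 0.9987

0.9987


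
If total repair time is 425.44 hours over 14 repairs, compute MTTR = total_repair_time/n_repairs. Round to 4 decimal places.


total_repair_time = 425.44
n_repairs = 14
MTTR = 425.44 / 14
MTTR = 30.3886

30.3886


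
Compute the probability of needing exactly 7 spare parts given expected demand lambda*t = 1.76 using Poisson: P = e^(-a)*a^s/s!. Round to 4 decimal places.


a = 1.76, s = 7
e^(-a) = e^(-1.76) = 0.172
a^s = 1.76^7 = 52.3105
s! = 5040
P = 0.172 * 52.3105 / 5040
P = 0.0018

0.0018


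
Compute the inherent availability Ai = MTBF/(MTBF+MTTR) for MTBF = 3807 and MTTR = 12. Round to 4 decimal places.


MTBF = 3807
MTTR = 12
MTBF + MTTR = 3819
Ai = 3807 / 3819
Ai = 0.9969

0.9969


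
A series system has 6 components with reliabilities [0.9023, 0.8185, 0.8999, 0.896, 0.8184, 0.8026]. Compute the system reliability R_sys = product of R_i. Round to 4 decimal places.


Components: [0.9023, 0.8185, 0.8999, 0.896, 0.8184, 0.8026]
After component 1 (R=0.9023): product = 0.9023
After component 2 (R=0.8185): product = 0.7385
After component 3 (R=0.8999): product = 0.6646
After component 4 (R=0.896): product = 0.5955
After component 5 (R=0.8184): product = 0.4873
After component 6 (R=0.8026): product = 0.3911
R_sys = 0.3911

0.3911


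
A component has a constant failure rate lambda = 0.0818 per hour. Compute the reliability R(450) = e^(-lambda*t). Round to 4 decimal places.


lambda = 0.0818
t = 450
lambda * t = 36.81
R(t) = e^(-36.81)
R(t) = 0.0

0.0


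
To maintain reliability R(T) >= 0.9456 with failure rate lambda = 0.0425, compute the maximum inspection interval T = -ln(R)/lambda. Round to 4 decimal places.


R_target = 0.9456
lambda = 0.0425
-ln(0.9456) = 0.0559
T = 0.0559 / 0.0425
T = 1.3161

1.3161


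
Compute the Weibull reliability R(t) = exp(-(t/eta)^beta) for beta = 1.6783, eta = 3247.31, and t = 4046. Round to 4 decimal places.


beta = 1.6783, eta = 3247.31, t = 4046
t/eta = 4046 / 3247.31 = 1.246
(t/eta)^beta = 1.246^1.6783 = 1.4464
R(t) = exp(-1.4464)
R(t) = 0.2354

0.2354


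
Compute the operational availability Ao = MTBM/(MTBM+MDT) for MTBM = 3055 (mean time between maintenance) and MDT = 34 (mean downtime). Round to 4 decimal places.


MTBM = 3055
MDT = 34
MTBM + MDT = 3089
Ao = 3055 / 3089
Ao = 0.989

0.989


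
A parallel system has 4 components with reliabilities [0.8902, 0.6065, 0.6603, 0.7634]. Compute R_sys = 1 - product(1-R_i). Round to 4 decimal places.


Components: [0.8902, 0.6065, 0.6603, 0.7634]
(1 - 0.8902) = 0.1098, running product = 0.1098
(1 - 0.6065) = 0.3935, running product = 0.0432
(1 - 0.6603) = 0.3397, running product = 0.0147
(1 - 0.7634) = 0.2366, running product = 0.0035
Product of (1-R_i) = 0.0035
R_sys = 1 - 0.0035 = 0.9965

0.9965


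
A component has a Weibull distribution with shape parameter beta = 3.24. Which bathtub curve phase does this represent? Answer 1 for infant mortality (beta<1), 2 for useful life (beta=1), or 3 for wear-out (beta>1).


beta = 3.24
Compare beta to 1:
beta < 1 => infant mortality (phase 1)
beta = 1 => useful life (phase 2)
beta > 1 => wear-out (phase 3)
Since beta = 3.24, this is wear-out (increasing failure rate)
Phase = 3

3


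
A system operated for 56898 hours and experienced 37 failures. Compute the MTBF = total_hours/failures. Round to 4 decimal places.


total_hours = 56898
failures = 37
MTBF = 56898 / 37
MTBF = 1537.7838

1537.7838


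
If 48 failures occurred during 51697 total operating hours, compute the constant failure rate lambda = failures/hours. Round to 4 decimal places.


failures = 48
total_hours = 51697
lambda = 48 / 51697
lambda = 0.0009

0.0009


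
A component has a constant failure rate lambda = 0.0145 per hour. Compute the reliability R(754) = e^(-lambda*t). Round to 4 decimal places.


lambda = 0.0145
t = 754
lambda * t = 10.933
R(t) = e^(-10.933)
R(t) = 0.0

0.0


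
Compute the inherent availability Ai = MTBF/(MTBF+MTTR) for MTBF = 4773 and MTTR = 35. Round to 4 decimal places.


MTBF = 4773
MTTR = 35
MTBF + MTTR = 4808
Ai = 4773 / 4808
Ai = 0.9927

0.9927


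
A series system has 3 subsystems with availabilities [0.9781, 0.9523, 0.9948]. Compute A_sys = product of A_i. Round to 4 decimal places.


Subsystems: [0.9781, 0.9523, 0.9948]
After subsystem 1 (A=0.9781): product = 0.9781
After subsystem 2 (A=0.9523): product = 0.9314
After subsystem 3 (A=0.9948): product = 0.9266
A_sys = 0.9266

0.9266


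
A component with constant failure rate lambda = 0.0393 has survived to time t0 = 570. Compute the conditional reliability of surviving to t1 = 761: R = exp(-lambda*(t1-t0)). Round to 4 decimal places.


lambda = 0.0393
t0 = 570, t1 = 761
t1 - t0 = 191
lambda * (t1-t0) = 0.0393 * 191 = 7.5063
R = exp(-7.5063)
R = 0.0005

0.0005


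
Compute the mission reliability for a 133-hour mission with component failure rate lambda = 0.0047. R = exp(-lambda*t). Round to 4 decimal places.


lambda = 0.0047
mission_time = 133
lambda * t = 0.0047 * 133 = 0.6251
R = exp(-0.6251)
R = 0.5352

0.5352


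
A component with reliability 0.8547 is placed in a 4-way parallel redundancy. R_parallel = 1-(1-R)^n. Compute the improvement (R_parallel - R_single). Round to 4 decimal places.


R_single = 0.8547, n = 4
1 - R_single = 0.1453
(1 - R_single)^n = 0.1453^4 = 0.0004
R_parallel = 1 - 0.0004 = 0.9996
Improvement = 0.9996 - 0.8547
Improvement = 0.1449

0.1449


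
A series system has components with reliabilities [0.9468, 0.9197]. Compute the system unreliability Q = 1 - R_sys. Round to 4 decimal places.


Components: [0.9468, 0.9197]
After component 1: product = 0.9468
After component 2: product = 0.8708
R_sys = 0.8708
Q = 1 - 0.8708 = 0.1292

0.1292


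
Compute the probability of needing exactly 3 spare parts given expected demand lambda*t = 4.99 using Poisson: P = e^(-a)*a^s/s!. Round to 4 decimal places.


a = 4.99, s = 3
e^(-a) = e^(-4.99) = 0.0068
a^s = 4.99^3 = 124.2515
s! = 6
P = 0.0068 * 124.2515 / 6
P = 0.1409

0.1409


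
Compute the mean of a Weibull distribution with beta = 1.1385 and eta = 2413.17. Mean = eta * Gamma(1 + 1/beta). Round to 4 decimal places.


beta = 1.1385, eta = 2413.17
1/beta = 0.8783
1 + 1/beta = 1.8783
Gamma(1.8783) = 0.9545
Mean = 2413.17 * 0.9545
Mean = 2303.448

2303.448


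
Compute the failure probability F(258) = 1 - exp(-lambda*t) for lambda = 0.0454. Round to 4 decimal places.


lambda = 0.0454, t = 258
lambda * t = 11.7132
exp(-11.7132) = 0.0
F(t) = 1 - 0.0
F(t) = 1.0

1.0


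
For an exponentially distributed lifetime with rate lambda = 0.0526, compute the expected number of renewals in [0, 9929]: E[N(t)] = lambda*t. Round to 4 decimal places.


lambda = 0.0526
t = 9929
E[N(t)] = lambda * t
E[N(t)] = 0.0526 * 9929
E[N(t)] = 522.2654

522.2654


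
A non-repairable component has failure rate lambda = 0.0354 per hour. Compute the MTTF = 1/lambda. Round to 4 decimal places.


lambda = 0.0354
MTTF = 1 / 0.0354
MTTF = 28.2486

28.2486


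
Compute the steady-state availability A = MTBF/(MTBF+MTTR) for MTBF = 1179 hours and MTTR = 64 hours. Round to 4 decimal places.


MTBF = 1179
MTTR = 64
MTBF + MTTR = 1243
A = 1179 / 1243
A = 0.9485

0.9485


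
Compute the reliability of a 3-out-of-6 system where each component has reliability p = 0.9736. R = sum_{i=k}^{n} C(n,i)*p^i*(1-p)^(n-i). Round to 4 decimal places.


k = 3, n = 6, p = 0.9736
i=3: C(6,3)=20 * 0.9736^3 * 0.0264^3 = 0.0003
i=4: C(6,4)=15 * 0.9736^4 * 0.0264^2 = 0.0094
i=5: C(6,5)=6 * 0.9736^5 * 0.0264^1 = 0.1386
i=6: C(6,6)=1 * 0.9736^6 * 0.0264^0 = 0.8517
R = sum of terms = 1.0

1.0


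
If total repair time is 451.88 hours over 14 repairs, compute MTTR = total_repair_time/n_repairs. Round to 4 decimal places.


total_repair_time = 451.88
n_repairs = 14
MTTR = 451.88 / 14
MTTR = 32.2771

32.2771


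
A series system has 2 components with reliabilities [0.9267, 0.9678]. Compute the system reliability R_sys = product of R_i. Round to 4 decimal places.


Components: [0.9267, 0.9678]
After component 1 (R=0.9267): product = 0.9267
After component 2 (R=0.9678): product = 0.8969
R_sys = 0.8969

0.8969


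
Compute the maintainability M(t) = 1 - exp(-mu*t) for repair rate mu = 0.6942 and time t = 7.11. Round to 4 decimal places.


mu = 0.6942, t = 7.11
mu * t = 0.6942 * 7.11 = 4.9358
exp(-4.9358) = 0.0072
M(t) = 1 - 0.0072
M(t) = 0.9928

0.9928


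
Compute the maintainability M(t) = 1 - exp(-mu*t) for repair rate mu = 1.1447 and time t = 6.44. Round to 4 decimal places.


mu = 1.1447, t = 6.44
mu * t = 1.1447 * 6.44 = 7.3719
exp(-7.3719) = 0.0006
M(t) = 1 - 0.0006
M(t) = 0.9994

0.9994


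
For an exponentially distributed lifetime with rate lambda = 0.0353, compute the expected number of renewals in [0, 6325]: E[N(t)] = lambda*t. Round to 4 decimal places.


lambda = 0.0353
t = 6325
E[N(t)] = lambda * t
E[N(t)] = 0.0353 * 6325
E[N(t)] = 223.2725

223.2725


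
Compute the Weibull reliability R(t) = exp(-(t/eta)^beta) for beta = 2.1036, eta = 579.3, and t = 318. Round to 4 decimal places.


beta = 2.1036, eta = 579.3, t = 318
t/eta = 318 / 579.3 = 0.5489
(t/eta)^beta = 0.5489^2.1036 = 0.2832
R(t) = exp(-0.2832)
R(t) = 0.7534

0.7534


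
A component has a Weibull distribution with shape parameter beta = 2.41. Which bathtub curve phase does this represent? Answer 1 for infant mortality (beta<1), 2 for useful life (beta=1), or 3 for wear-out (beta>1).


beta = 2.41
Compare beta to 1:
beta < 1 => infant mortality (phase 1)
beta = 1 => useful life (phase 2)
beta > 1 => wear-out (phase 3)
Since beta = 2.41, this is wear-out (increasing failure rate)
Phase = 3

3


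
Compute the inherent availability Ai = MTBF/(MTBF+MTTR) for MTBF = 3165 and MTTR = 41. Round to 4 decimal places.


MTBF = 3165
MTTR = 41
MTBF + MTTR = 3206
Ai = 3165 / 3206
Ai = 0.9872

0.9872


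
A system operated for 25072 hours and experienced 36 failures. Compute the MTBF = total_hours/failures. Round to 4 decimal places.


total_hours = 25072
failures = 36
MTBF = 25072 / 36
MTBF = 696.4444

696.4444


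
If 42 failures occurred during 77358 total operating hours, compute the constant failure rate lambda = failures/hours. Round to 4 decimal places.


failures = 42
total_hours = 77358
lambda = 42 / 77358
lambda = 0.0005

0.0005


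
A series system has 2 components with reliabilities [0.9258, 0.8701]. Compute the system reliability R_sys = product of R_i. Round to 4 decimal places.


Components: [0.9258, 0.8701]
After component 1 (R=0.9258): product = 0.9258
After component 2 (R=0.8701): product = 0.8055
R_sys = 0.8055

0.8055


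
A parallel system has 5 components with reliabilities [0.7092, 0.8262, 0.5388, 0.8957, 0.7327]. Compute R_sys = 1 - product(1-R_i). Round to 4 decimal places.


Components: [0.7092, 0.8262, 0.5388, 0.8957, 0.7327]
(1 - 0.7092) = 0.2908, running product = 0.2908
(1 - 0.8262) = 0.1738, running product = 0.0505
(1 - 0.5388) = 0.4612, running product = 0.0233
(1 - 0.8957) = 0.1043, running product = 0.0024
(1 - 0.7327) = 0.2673, running product = 0.0006
Product of (1-R_i) = 0.0006
R_sys = 1 - 0.0006 = 0.9994

0.9994


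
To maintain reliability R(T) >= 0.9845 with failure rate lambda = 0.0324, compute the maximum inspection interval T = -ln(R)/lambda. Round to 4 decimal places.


R_target = 0.9845
lambda = 0.0324
-ln(0.9845) = 0.0156
T = 0.0156 / 0.0324
T = 0.4821

0.4821


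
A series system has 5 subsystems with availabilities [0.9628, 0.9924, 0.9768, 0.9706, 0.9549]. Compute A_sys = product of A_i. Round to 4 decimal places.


Subsystems: [0.9628, 0.9924, 0.9768, 0.9706, 0.9549]
After subsystem 1 (A=0.9628): product = 0.9628
After subsystem 2 (A=0.9924): product = 0.9555
After subsystem 3 (A=0.9768): product = 0.9333
After subsystem 4 (A=0.9706): product = 0.9059
After subsystem 5 (A=0.9549): product = 0.865
A_sys = 0.865

0.865


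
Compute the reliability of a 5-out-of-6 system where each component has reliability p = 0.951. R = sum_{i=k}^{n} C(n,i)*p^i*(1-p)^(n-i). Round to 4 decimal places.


k = 5, n = 6, p = 0.951
i=5: C(6,5)=6 * 0.951^5 * 0.049^1 = 0.2287
i=6: C(6,6)=1 * 0.951^6 * 0.049^0 = 0.7397
R = sum of terms = 0.9684

0.9684


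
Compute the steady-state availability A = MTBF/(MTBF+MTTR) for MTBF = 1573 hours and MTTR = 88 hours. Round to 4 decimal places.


MTBF = 1573
MTTR = 88
MTBF + MTTR = 1661
A = 1573 / 1661
A = 0.947

0.947


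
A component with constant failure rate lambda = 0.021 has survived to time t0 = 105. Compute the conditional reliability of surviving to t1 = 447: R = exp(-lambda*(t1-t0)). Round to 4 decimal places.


lambda = 0.021
t0 = 105, t1 = 447
t1 - t0 = 342
lambda * (t1-t0) = 0.021 * 342 = 7.182
R = exp(-7.182)
R = 0.0008

0.0008


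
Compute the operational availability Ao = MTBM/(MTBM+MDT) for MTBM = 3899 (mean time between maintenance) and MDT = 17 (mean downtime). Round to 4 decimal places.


MTBM = 3899
MDT = 17
MTBM + MDT = 3916
Ao = 3899 / 3916
Ao = 0.9957

0.9957


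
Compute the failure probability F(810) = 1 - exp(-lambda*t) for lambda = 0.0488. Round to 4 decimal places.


lambda = 0.0488, t = 810
lambda * t = 39.528
exp(-39.528) = 0.0
F(t) = 1 - 0.0
F(t) = 1.0

1.0


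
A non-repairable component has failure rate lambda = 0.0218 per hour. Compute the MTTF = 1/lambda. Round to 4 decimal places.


lambda = 0.0218
MTTF = 1 / 0.0218
MTTF = 45.8716

45.8716


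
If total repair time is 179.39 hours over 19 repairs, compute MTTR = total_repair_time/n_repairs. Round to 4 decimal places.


total_repair_time = 179.39
n_repairs = 19
MTTR = 179.39 / 19
MTTR = 9.4416

9.4416


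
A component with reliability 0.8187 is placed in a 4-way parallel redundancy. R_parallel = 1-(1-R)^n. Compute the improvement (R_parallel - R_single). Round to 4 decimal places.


R_single = 0.8187, n = 4
1 - R_single = 0.1813
(1 - R_single)^n = 0.1813^4 = 0.0011
R_parallel = 1 - 0.0011 = 0.9989
Improvement = 0.9989 - 0.8187
Improvement = 0.1802

0.1802


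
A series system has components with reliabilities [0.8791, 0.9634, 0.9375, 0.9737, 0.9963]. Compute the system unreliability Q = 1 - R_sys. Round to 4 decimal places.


Components: [0.8791, 0.9634, 0.9375, 0.9737, 0.9963]
After component 1: product = 0.8791
After component 2: product = 0.8469
After component 3: product = 0.794
After component 4: product = 0.7731
After component 5: product = 0.7702
R_sys = 0.7702
Q = 1 - 0.7702 = 0.2298

0.2298


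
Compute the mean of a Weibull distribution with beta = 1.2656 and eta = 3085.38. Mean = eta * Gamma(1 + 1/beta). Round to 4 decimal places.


beta = 1.2656, eta = 3085.38
1/beta = 0.7901
1 + 1/beta = 1.7901
Gamma(1.7901) = 0.9288
Mean = 3085.38 * 0.9288
Mean = 2865.7113

2865.7113


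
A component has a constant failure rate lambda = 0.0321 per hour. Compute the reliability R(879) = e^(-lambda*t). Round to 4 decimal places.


lambda = 0.0321
t = 879
lambda * t = 28.2159
R(t) = e^(-28.2159)
R(t) = 0.0

0.0


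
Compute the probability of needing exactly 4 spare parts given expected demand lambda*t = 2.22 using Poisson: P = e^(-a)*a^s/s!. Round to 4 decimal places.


a = 2.22, s = 4
e^(-a) = e^(-2.22) = 0.1086
a^s = 2.22^4 = 24.2891
s! = 24
P = 0.1086 * 24.2891 / 24
P = 0.1099

0.1099


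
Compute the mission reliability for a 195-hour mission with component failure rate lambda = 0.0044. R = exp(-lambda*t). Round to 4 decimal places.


lambda = 0.0044
mission_time = 195
lambda * t = 0.0044 * 195 = 0.858
R = exp(-0.858)
R = 0.424

0.424


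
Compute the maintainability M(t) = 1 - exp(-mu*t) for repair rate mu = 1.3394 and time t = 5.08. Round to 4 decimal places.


mu = 1.3394, t = 5.08
mu * t = 1.3394 * 5.08 = 6.8042
exp(-6.8042) = 0.0011
M(t) = 1 - 0.0011
M(t) = 0.9989

0.9989


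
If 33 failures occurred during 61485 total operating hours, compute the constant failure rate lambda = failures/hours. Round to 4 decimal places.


failures = 33
total_hours = 61485
lambda = 33 / 61485
lambda = 0.0005

0.0005


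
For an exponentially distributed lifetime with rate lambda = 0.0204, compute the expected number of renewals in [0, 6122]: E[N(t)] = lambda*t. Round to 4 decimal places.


lambda = 0.0204
t = 6122
E[N(t)] = lambda * t
E[N(t)] = 0.0204 * 6122
E[N(t)] = 124.8888

124.8888


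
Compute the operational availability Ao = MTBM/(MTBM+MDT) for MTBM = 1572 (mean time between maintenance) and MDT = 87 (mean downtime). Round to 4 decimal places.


MTBM = 1572
MDT = 87
MTBM + MDT = 1659
Ao = 1572 / 1659
Ao = 0.9476

0.9476


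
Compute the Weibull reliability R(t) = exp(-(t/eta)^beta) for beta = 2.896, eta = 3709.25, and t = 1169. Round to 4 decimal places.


beta = 2.896, eta = 3709.25, t = 1169
t/eta = 1169 / 3709.25 = 0.3152
(t/eta)^beta = 0.3152^2.896 = 0.0353
R(t) = exp(-0.0353)
R(t) = 0.9653

0.9653


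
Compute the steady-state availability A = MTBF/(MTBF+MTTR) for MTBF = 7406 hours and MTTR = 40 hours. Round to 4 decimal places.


MTBF = 7406
MTTR = 40
MTBF + MTTR = 7446
A = 7406 / 7446
A = 0.9946

0.9946


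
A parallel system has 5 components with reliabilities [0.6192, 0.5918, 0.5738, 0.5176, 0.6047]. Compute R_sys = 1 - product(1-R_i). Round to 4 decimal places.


Components: [0.6192, 0.5918, 0.5738, 0.5176, 0.6047]
(1 - 0.6192) = 0.3808, running product = 0.3808
(1 - 0.5918) = 0.4082, running product = 0.1554
(1 - 0.5738) = 0.4262, running product = 0.0662
(1 - 0.5176) = 0.4824, running product = 0.032
(1 - 0.6047) = 0.3953, running product = 0.0126
Product of (1-R_i) = 0.0126
R_sys = 1 - 0.0126 = 0.9874

0.9874


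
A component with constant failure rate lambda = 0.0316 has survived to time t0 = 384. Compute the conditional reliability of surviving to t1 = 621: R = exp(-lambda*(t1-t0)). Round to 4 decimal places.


lambda = 0.0316
t0 = 384, t1 = 621
t1 - t0 = 237
lambda * (t1-t0) = 0.0316 * 237 = 7.4892
R = exp(-7.4892)
R = 0.0006

0.0006


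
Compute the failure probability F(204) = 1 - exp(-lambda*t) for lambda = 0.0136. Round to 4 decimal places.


lambda = 0.0136, t = 204
lambda * t = 2.7744
exp(-2.7744) = 0.0624
F(t) = 1 - 0.0624
F(t) = 0.9376

0.9376


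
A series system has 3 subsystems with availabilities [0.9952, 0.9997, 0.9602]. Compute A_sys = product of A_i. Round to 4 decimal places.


Subsystems: [0.9952, 0.9997, 0.9602]
After subsystem 1 (A=0.9952): product = 0.9952
After subsystem 2 (A=0.9997): product = 0.9949
After subsystem 3 (A=0.9602): product = 0.9553
A_sys = 0.9553

0.9553


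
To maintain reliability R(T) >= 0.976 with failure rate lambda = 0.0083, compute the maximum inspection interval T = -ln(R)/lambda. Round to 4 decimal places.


R_target = 0.976
lambda = 0.0083
-ln(0.976) = 0.0243
T = 0.0243 / 0.0083
T = 2.9268

2.9268


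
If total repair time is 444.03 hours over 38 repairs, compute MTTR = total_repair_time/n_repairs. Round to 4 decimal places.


total_repair_time = 444.03
n_repairs = 38
MTTR = 444.03 / 38
MTTR = 11.685

11.685


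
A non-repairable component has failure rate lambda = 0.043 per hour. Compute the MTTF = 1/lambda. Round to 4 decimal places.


lambda = 0.043
MTTF = 1 / 0.043
MTTF = 23.2558

23.2558


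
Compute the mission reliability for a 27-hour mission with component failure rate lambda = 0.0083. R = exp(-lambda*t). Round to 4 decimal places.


lambda = 0.0083
mission_time = 27
lambda * t = 0.0083 * 27 = 0.2241
R = exp(-0.2241)
R = 0.7992

0.7992


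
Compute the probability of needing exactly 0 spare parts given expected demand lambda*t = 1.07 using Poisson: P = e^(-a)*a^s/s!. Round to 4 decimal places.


a = 1.07, s = 0
e^(-a) = e^(-1.07) = 0.343
a^s = 1.07^0 = 1.0
s! = 1
P = 0.343 * 1.0 / 1
P = 0.343

0.343


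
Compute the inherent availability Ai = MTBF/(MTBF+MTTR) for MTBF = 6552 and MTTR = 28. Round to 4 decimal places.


MTBF = 6552
MTTR = 28
MTBF + MTTR = 6580
Ai = 6552 / 6580
Ai = 0.9957

0.9957


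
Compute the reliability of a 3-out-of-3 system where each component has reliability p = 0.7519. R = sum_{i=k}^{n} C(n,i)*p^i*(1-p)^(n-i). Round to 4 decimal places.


k = 3, n = 3, p = 0.7519
i=3: C(3,3)=1 * 0.7519^3 * 0.2481^0 = 0.4251
R = sum of terms = 0.4251

0.4251


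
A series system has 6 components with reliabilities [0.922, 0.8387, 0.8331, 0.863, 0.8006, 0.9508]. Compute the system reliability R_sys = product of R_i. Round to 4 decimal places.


Components: [0.922, 0.8387, 0.8331, 0.863, 0.8006, 0.9508]
After component 1 (R=0.922): product = 0.922
After component 2 (R=0.8387): product = 0.7733
After component 3 (R=0.8331): product = 0.6442
After component 4 (R=0.863): product = 0.556
After component 5 (R=0.8006): product = 0.4451
After component 6 (R=0.9508): product = 0.4232
R_sys = 0.4232

0.4232


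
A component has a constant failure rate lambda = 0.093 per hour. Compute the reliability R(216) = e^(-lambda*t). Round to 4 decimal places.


lambda = 0.093
t = 216
lambda * t = 20.088
R(t) = e^(-20.088)
R(t) = 0.0

0.0


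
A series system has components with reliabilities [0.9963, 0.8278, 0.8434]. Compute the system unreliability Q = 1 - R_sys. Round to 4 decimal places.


Components: [0.9963, 0.8278, 0.8434]
After component 1: product = 0.9963
After component 2: product = 0.8247
After component 3: product = 0.6956
R_sys = 0.6956
Q = 1 - 0.6956 = 0.3044

0.3044


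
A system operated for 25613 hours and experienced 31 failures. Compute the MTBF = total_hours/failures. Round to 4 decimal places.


total_hours = 25613
failures = 31
MTBF = 25613 / 31
MTBF = 826.2258

826.2258


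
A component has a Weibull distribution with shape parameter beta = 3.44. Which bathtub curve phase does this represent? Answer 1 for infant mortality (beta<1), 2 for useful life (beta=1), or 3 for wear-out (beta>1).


beta = 3.44
Compare beta to 1:
beta < 1 => infant mortality (phase 1)
beta = 1 => useful life (phase 2)
beta > 1 => wear-out (phase 3)
Since beta = 3.44, this is wear-out (increasing failure rate)
Phase = 3

3


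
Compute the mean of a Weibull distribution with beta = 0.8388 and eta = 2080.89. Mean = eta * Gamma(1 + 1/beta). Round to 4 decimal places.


beta = 0.8388, eta = 2080.89
1/beta = 1.1922
1 + 1/beta = 2.1922
Gamma(2.1922) = 1.0971
Mean = 2080.89 * 1.0971
Mean = 2283.031

2283.031


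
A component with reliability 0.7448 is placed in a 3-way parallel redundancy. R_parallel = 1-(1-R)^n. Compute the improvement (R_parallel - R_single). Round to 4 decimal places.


R_single = 0.7448, n = 3
1 - R_single = 0.2552
(1 - R_single)^n = 0.2552^3 = 0.0166
R_parallel = 1 - 0.0166 = 0.9834
Improvement = 0.9834 - 0.7448
Improvement = 0.2386

0.2386


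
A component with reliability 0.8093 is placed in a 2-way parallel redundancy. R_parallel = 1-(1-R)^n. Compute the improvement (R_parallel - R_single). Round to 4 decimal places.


R_single = 0.8093, n = 2
1 - R_single = 0.1907
(1 - R_single)^n = 0.1907^2 = 0.0364
R_parallel = 1 - 0.0364 = 0.9636
Improvement = 0.9636 - 0.8093
Improvement = 0.1543

0.1543


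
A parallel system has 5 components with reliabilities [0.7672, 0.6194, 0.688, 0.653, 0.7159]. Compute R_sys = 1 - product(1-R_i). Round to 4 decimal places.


Components: [0.7672, 0.6194, 0.688, 0.653, 0.7159]
(1 - 0.7672) = 0.2328, running product = 0.2328
(1 - 0.6194) = 0.3806, running product = 0.0886
(1 - 0.688) = 0.312, running product = 0.0276
(1 - 0.653) = 0.347, running product = 0.0096
(1 - 0.7159) = 0.2841, running product = 0.0027
Product of (1-R_i) = 0.0027
R_sys = 1 - 0.0027 = 0.9973

0.9973


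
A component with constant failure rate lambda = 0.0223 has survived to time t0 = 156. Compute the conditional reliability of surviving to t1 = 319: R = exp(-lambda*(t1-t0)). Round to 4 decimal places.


lambda = 0.0223
t0 = 156, t1 = 319
t1 - t0 = 163
lambda * (t1-t0) = 0.0223 * 163 = 3.6349
R = exp(-3.6349)
R = 0.0264

0.0264


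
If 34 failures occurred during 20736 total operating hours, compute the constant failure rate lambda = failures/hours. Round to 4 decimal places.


failures = 34
total_hours = 20736
lambda = 34 / 20736
lambda = 0.0016

0.0016


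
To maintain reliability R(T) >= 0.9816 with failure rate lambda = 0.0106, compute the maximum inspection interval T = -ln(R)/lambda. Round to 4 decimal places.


R_target = 0.9816
lambda = 0.0106
-ln(0.9816) = 0.0186
T = 0.0186 / 0.0106
T = 1.752

1.752


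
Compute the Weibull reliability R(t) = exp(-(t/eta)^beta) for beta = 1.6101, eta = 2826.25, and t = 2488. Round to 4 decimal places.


beta = 1.6101, eta = 2826.25, t = 2488
t/eta = 2488 / 2826.25 = 0.8803
(t/eta)^beta = 0.8803^1.6101 = 0.8145
R(t) = exp(-0.8145)
R(t) = 0.4429

0.4429


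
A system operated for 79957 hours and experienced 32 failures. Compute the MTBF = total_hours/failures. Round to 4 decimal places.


total_hours = 79957
failures = 32
MTBF = 79957 / 32
MTBF = 2498.6562

2498.6562


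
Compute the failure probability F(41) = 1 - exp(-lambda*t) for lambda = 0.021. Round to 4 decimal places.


lambda = 0.021, t = 41
lambda * t = 0.861
exp(-0.861) = 0.4227
F(t) = 1 - 0.4227
F(t) = 0.5773

0.5773


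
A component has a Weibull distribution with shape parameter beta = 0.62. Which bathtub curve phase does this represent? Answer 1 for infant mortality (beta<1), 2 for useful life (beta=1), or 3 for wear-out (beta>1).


beta = 0.62
Compare beta to 1:
beta < 1 => infant mortality (phase 1)
beta = 1 => useful life (phase 2)
beta > 1 => wear-out (phase 3)
Since beta = 0.62, this is infant mortality (decreasing failure rate)
Phase = 1

1


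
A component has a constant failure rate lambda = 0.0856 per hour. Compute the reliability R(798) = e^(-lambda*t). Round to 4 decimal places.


lambda = 0.0856
t = 798
lambda * t = 68.3088
R(t) = e^(-68.3088)
R(t) = 0.0

0.0


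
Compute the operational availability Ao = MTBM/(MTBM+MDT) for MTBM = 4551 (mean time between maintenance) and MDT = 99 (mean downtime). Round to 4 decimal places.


MTBM = 4551
MDT = 99
MTBM + MDT = 4650
Ao = 4551 / 4650
Ao = 0.9787

0.9787


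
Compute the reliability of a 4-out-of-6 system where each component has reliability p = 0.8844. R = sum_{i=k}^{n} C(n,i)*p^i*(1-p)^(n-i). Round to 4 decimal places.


k = 4, n = 6, p = 0.8844
i=4: C(6,4)=15 * 0.8844^4 * 0.1156^2 = 0.1226
i=5: C(6,5)=6 * 0.8844^5 * 0.1156^1 = 0.3753
i=6: C(6,6)=1 * 0.8844^6 * 0.1156^0 = 0.4785
R = sum of terms = 0.9764

0.9764


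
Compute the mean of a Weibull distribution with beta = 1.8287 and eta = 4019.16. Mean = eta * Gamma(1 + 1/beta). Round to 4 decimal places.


beta = 1.8287, eta = 4019.16
1/beta = 0.5468
1 + 1/beta = 1.5468
Gamma(1.5468) = 0.8886
Mean = 4019.16 * 0.8886
Mean = 3571.591

3571.591


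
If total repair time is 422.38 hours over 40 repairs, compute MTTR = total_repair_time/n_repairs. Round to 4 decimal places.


total_repair_time = 422.38
n_repairs = 40
MTTR = 422.38 / 40
MTTR = 10.5595

10.5595


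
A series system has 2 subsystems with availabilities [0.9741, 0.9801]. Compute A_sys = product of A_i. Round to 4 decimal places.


Subsystems: [0.9741, 0.9801]
After subsystem 1 (A=0.9741): product = 0.9741
After subsystem 2 (A=0.9801): product = 0.9547
A_sys = 0.9547

0.9547


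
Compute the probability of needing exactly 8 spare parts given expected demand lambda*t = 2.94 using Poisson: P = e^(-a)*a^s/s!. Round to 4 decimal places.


a = 2.94, s = 8
e^(-a) = e^(-2.94) = 0.0529
a^s = 2.94^8 = 5581.8562
s! = 40320
P = 0.0529 * 5581.8562 / 40320
P = 0.0073

0.0073


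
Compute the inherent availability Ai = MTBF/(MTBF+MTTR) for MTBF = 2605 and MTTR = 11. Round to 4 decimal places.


MTBF = 2605
MTTR = 11
MTBF + MTTR = 2616
Ai = 2605 / 2616
Ai = 0.9958

0.9958


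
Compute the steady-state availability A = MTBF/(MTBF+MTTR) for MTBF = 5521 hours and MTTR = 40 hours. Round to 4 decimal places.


MTBF = 5521
MTTR = 40
MTBF + MTTR = 5561
A = 5521 / 5561
A = 0.9928

0.9928


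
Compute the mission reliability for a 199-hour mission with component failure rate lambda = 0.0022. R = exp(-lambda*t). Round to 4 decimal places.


lambda = 0.0022
mission_time = 199
lambda * t = 0.0022 * 199 = 0.4378
R = exp(-0.4378)
R = 0.6455

0.6455


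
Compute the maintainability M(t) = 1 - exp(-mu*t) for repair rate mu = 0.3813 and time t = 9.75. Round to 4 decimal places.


mu = 0.3813, t = 9.75
mu * t = 0.3813 * 9.75 = 3.7177
exp(-3.7177) = 0.0243
M(t) = 1 - 0.0243
M(t) = 0.9757

0.9757


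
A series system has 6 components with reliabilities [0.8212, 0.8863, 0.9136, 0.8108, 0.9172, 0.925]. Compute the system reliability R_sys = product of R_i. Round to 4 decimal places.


Components: [0.8212, 0.8863, 0.9136, 0.8108, 0.9172, 0.925]
After component 1 (R=0.8212): product = 0.8212
After component 2 (R=0.8863): product = 0.7278
After component 3 (R=0.9136): product = 0.6649
After component 4 (R=0.8108): product = 0.5391
After component 5 (R=0.9172): product = 0.4945
After component 6 (R=0.925): product = 0.4574
R_sys = 0.4574

0.4574


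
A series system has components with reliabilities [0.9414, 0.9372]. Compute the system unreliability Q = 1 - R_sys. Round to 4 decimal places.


Components: [0.9414, 0.9372]
After component 1: product = 0.9414
After component 2: product = 0.8823
R_sys = 0.8823
Q = 1 - 0.8823 = 0.1177

0.1177


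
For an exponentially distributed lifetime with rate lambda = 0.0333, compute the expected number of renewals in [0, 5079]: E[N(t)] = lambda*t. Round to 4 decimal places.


lambda = 0.0333
t = 5079
E[N(t)] = lambda * t
E[N(t)] = 0.0333 * 5079
E[N(t)] = 169.1307

169.1307


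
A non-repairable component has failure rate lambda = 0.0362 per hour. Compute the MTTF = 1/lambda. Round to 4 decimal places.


lambda = 0.0362
MTTF = 1 / 0.0362
MTTF = 27.6243

27.6243


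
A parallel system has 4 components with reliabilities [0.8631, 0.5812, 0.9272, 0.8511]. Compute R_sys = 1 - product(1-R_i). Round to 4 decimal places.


Components: [0.8631, 0.5812, 0.9272, 0.8511]
(1 - 0.8631) = 0.1369, running product = 0.1369
(1 - 0.5812) = 0.4188, running product = 0.0573
(1 - 0.9272) = 0.0728, running product = 0.0042
(1 - 0.8511) = 0.1489, running product = 0.0006
Product of (1-R_i) = 0.0006
R_sys = 1 - 0.0006 = 0.9994

0.9994


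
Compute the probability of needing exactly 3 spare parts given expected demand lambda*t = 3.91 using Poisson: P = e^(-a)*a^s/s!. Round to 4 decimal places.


a = 3.91, s = 3
e^(-a) = e^(-3.91) = 0.02
a^s = 3.91^3 = 59.7765
s! = 6
P = 0.02 * 59.7765 / 6
P = 0.1997

0.1997


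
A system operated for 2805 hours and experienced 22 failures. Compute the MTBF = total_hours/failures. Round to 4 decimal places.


total_hours = 2805
failures = 22
MTBF = 2805 / 22
MTBF = 127.5

127.5


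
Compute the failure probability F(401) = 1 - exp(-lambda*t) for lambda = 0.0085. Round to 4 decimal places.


lambda = 0.0085, t = 401
lambda * t = 3.4085
exp(-3.4085) = 0.0331
F(t) = 1 - 0.0331
F(t) = 0.9669

0.9669


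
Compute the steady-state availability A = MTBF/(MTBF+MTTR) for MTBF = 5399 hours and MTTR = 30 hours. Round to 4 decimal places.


MTBF = 5399
MTTR = 30
MTBF + MTTR = 5429
A = 5399 / 5429
A = 0.9945

0.9945


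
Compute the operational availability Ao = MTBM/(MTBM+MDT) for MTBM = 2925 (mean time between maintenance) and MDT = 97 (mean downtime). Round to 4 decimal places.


MTBM = 2925
MDT = 97
MTBM + MDT = 3022
Ao = 2925 / 3022
Ao = 0.9679

0.9679


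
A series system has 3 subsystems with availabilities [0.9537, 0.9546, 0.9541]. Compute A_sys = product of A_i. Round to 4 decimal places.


Subsystems: [0.9537, 0.9546, 0.9541]
After subsystem 1 (A=0.9537): product = 0.9537
After subsystem 2 (A=0.9546): product = 0.9104
After subsystem 3 (A=0.9541): product = 0.8686
A_sys = 0.8686

0.8686
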